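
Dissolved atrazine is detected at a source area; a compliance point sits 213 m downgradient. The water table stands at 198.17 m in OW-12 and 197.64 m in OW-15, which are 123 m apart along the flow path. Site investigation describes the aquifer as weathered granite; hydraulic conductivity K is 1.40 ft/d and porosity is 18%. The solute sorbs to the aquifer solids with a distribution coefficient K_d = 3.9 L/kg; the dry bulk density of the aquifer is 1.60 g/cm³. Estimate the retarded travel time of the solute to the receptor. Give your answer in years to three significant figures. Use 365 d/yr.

Hydraulic gradient i = (198.17 − 197.64) / 123 = 0.53 / 123 = 0.004309
K = 1.40 ft/d × 0.3048 = 0.4267 m/d
Darcy flux q = K·i = 0.4267 × 0.004309 = 0.001839 m/d
Average linear velocity = 0.001839 / 0.18 = 0.01022 m/d
Retardation R = 1 + ρ_b·K_d/n = 1 + 1.60×3.9/0.18 = 35.67
Contaminant velocity v_c = v/R = 0.01022/35.67 = 2.864e-4 m/d
t = L/v_c = 213/2.864e-4 = 743700 d
   = 743700/365 = 2040 yr

2040 years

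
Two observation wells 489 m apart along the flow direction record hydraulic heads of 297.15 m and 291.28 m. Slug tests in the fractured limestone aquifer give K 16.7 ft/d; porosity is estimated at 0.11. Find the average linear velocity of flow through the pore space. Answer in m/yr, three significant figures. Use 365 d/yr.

Hydraulic gradient i = (297.15 − 291.28) / 489 = 5.87 / 489 = 0.01200
K = 16.7 ft/d × 0.3048 = 5.090 m/d
Specific discharge q = 5.090 × 0.01200 = 0.06110 m/d
Average linear velocity = 0.06110 / 0.11 = 0.5555 m/d
   = 0.5555 × 365 = 203 m/yr

203 m/yr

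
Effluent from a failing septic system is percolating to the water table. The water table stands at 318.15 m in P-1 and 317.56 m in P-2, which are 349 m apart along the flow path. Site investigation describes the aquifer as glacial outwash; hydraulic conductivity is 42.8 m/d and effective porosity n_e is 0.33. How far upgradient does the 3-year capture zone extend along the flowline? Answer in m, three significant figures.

Hydraulic gradient i = (318.15 − 317.56) / 349 = 0.59 / 349 = 0.001691
q = Ki = 42.8 × 0.001691 = 0.07236 m/d
Seepage velocity v = q / n = 0.07236 / 0.33 = 0.2193 m/d
T = 3 yr × 365 = 1095 d
L = v × T = 0.2193 × 1095 = 240.1 m

240 m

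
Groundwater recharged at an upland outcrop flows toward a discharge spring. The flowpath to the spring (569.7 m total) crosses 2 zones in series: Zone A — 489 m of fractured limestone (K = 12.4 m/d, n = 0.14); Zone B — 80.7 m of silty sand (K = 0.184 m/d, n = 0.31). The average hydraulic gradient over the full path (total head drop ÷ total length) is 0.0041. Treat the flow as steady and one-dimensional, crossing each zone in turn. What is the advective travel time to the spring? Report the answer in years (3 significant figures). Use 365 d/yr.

52.4 years

Continuity: the same q passes through each zone, so ΔH = q·Σ(L_j/K_j) — the zones act as resistances in series.
Σ(L/K) = 489/12.4 + 80.7/0.184 = 39.44 + 438.6 = 478.0 d
K_eq = L_total / Σ(L/K) = 569.7 / 478.0 = 1.192 m/d
q = K_eq · i = 1.192 × 0.0041 = 0.004886 m/d (same in every zone)
Zone A: v = q/n = 0.004886/0.14 = 0.03490 m/d → t_A = 489/0.03490 = 14010 d
Zone B: v = q/n = 0.004886/0.31 = 0.01576 m/d → t_B = 80.7/0.01576 = 5120 d
Total t = 14010 + 5120 = 19130 d
   = 19130 / 365 = 52.4 yr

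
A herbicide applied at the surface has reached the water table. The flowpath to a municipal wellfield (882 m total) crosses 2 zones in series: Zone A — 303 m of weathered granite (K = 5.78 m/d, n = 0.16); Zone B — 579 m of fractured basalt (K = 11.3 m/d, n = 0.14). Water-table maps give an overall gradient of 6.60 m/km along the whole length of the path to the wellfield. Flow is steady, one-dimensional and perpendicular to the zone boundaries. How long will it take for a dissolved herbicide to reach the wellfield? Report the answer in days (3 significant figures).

2310 days

For zones in series the flux q is common to all zones; the equivalent conductivity is the harmonic (thickness-weighted) mean, K_eq = L_total / Σ(L_j/K_j).
Σ(L/K) = 303/5.78 + 579/11.3 = 52.42 + 51.24 = 103.7 d
K_eq = L_total / Σ(L/K) = 882 / 103.7 = 8.508 m/d
q = K_eq · i = 8.508 × 0.0066 = 0.05616 m/d (same in every zone)
Zone A: v = q/n = 0.05616/0.16 = 0.3510 m/d → t_A = 303/0.3510 = 863.3 d
Zone B: v = q/n = 0.05616/0.14 = 0.4011 m/d → t_B = 579/0.4011 = 1443 d
Total t = 863.3 + 1443 = 2307 d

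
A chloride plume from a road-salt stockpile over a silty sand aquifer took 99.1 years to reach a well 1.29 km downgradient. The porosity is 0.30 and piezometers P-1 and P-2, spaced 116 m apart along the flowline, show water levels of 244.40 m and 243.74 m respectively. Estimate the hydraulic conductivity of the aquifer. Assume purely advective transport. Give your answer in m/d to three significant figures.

1.88 m/d

Hydraulic gradient i = (244.40 − 243.74) / 116 = 0.66 / 116 = 0.005690
t = 99.1 years = 36170 d
L = 1.29 km = 1290 m
v = L / t = 1290 / 36170 = 0.03566 m/d
K = v · n / i = 0.03566 × 0.30 / 0.005690 = 1.88 m/d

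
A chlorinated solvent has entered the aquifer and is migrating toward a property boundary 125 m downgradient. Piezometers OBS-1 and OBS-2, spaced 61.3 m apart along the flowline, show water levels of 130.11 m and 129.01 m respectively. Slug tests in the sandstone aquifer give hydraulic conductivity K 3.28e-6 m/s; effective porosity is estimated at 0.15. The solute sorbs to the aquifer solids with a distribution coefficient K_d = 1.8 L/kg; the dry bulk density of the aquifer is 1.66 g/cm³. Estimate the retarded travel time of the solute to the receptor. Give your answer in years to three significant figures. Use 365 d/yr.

211 years

Hydraulic gradient i = (130.11 − 129.01) / 61.3 = 1.10 / 61.3 = 0.01794
K = 3.28e-6 m/s × 86400 s/d = 0.2834 m/d
Darcy flux q = K·i = 0.2834 × 0.01794 = 0.005085 m/d
v = Ki/n = 0.2834·0.01794/0.15 = 0.03390 m/d
Retardation R = 1 + ρ_b·K_d/n = 1 + 1.66×1.8/0.15 = 20.92
Contaminant velocity v_c = v/R = 0.03390/20.92 = 0.001621 m/d
t = L/v_c = 125/0.001621 = 77130 d
   = 77130/365 = 211 yr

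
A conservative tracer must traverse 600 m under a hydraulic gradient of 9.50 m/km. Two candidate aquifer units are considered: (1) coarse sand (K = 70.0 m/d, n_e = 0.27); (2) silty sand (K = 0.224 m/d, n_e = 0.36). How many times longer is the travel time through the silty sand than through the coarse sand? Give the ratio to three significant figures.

417

Unit 1 (coarse sand): v = 70.0×0.0095/0.27 = 2.463 m/d, t = 600/2.463 = 243.6 d
Unit 2 (silty sand): v = 0.224×0.0095/0.36 = 0.005911 m/d, t = 600/0.005911 = 101500 d
t(silty sand) / t(coarse sand) = 101500/243.6 = 417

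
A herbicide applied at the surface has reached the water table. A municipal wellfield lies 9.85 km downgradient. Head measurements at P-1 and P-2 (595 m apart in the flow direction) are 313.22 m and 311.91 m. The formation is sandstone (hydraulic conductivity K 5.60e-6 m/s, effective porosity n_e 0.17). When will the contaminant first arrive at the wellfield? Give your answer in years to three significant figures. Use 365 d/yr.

4310 years

Hydraulic gradient i = (313.22 − 311.91) / 595 = 1.31 / 595 = 0.002202
K = 5.60e-6 m/s × 86400 s/d = 0.4838 m/d
Specific discharge q = 0.4838 × 0.002202 = 0.001065 m/d
Seepage velocity v = q / n = 0.001065 / 0.17 = 0.006266 m/d
L = 9.85 km = 9850 m
t = L / v = 9850 / 0.006266 = 1.572e6 d
   = 1.572e6 / 365 = 4310 yr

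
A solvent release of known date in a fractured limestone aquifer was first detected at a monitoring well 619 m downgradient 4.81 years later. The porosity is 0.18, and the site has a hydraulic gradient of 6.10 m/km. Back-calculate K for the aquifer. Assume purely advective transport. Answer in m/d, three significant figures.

t = 4.81 years = 1756 d
v = L / t = 619 / 1756 = 0.3526 m/d
K = v · n / i = 0.3526 × 0.18 / 0.0061 = 10.4 m/d

10.4 m/d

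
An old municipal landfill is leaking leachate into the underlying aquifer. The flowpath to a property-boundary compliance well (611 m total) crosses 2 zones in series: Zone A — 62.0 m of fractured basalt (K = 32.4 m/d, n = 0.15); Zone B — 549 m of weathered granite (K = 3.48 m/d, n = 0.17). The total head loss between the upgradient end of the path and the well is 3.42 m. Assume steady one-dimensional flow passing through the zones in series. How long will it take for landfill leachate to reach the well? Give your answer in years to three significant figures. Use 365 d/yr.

Steady 1-D flow in series ⇒ the Darcy flux q is identical in every zone and the zone head losses add (resistances L/K in series).
Σ(L/K) = 62.0/32.4 + 549/3.48 = 1.914 + 157.8 = 159.7 d
q = ΔH / Σ(L/K) = 3.42 / 159.7 = 0.02142 m/d (same in every zone)
Zone A: v = q/n = 0.02142/0.15 = 0.1428 m/d → t_A = 62.0/0.1428 = 434.2 d
Zone B: v = q/n = 0.02142/0.17 = 0.1260 m/d → t_B = 549/0.1260 = 4357 d
Total t = 434.2 + 4357 = 4792 d
   = 4792 / 365 = 13.1 yr

13.1 years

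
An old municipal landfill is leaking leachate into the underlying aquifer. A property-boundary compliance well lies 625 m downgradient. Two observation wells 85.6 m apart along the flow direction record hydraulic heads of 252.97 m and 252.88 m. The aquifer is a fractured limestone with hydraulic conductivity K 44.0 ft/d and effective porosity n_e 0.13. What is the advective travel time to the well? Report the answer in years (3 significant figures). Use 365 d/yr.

Hydraulic gradient i = (252.97 − 252.88) / 85.6 = 0.09 / 85.6 = 0.001051
K = 44.0 ft/d × 0.3048 = 13.41 m/d
q = Ki = 13.41 × 0.001051 = 0.01410 m/d
Average linear velocity = 0.01410 / 0.13 = 0.1085 m/d
t = L / v = 625 / 0.1085 = 5762 d
   = 5762 / 365 = 15.8 yr

15.8 years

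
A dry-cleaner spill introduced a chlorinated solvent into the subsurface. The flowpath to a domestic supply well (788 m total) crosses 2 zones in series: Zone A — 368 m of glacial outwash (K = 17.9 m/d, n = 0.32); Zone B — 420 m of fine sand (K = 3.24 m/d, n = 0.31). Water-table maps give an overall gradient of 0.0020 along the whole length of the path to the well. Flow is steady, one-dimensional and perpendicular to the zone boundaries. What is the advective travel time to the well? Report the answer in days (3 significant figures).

23600 days

For zones in series the flux q is common to all zones; the equivalent conductivity is the harmonic (thickness-weighted) mean, K_eq = L_total / Σ(L_j/K_j).
Σ(L/K) = 368/17.9 + 420/3.24 = 20.56 + 129.6 = 150.2 d
K_eq = L_total / Σ(L/K) = 788 / 150.2 = 5.247 m/d
q = K_eq · i = 5.247 × 0.0020 = 0.01049 m/d (same in every zone)
Zone A: v = q/n = 0.01049/0.32 = 0.03279 m/d → t_A = 368/0.03279 = 11220 d
Zone B: v = q/n = 0.01049/0.31 = 0.03385 m/d → t_B = 420/0.03385 = 12410 d
Total t = 11220 + 12410 = 23630 d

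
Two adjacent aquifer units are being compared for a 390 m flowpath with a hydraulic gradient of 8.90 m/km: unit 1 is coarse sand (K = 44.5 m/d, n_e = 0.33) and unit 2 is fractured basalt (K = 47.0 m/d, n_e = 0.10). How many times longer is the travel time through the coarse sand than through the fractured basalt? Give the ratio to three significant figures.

3.49

Unit 1 (coarse sand): v = 44.5×0.0089/0.33 = 1.200 m/d, t = 390/1.200 = 325.0 d
Unit 2 (fractured basalt): v = 47.0×0.0089/0.10 = 4.183 m/d, t = 390/4.183 = 93.23 d
t(coarse sand) / t(fractured basalt) = 325.0/93.23 = 3.49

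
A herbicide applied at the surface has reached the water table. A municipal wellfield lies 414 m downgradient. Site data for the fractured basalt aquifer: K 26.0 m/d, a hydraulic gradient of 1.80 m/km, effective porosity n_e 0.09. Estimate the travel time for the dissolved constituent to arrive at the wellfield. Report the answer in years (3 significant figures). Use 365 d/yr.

2.18 years

Specific discharge q = 26.0 × 0.0018 = 0.04680 m/d
v_s = q/n_e = 0.04680/0.09 = 0.5200 m/d
t = L / v = 414 / 0.5200 = 796.2 d
   = 796.2 / 365 = 2.18 yr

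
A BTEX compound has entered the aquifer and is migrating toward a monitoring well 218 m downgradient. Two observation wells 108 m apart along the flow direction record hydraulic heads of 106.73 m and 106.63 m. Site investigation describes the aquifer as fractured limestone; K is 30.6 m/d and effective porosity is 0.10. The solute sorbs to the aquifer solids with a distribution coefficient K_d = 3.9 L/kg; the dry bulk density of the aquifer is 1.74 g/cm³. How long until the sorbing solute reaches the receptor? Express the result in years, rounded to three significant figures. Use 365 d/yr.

145 years

Hydraulic gradient i = (106.73 − 106.63) / 108 = 0.10 / 108 = 9.259e-4
Specific discharge q = 30.6 × 9.259e-4 = 0.02833 m/d
v = Ki/n = 30.6·9.259e-4/0.10 = 0.2833 m/d
Retardation R = 1 + ρ_b·K_d/n = 1 + 1.74×3.9/0.10 = 68.86
Contaminant velocity v_c = v/R = 0.2833/68.86 = 0.004115 m/d
t = L/v_c = 218/0.004115 = 52980 d
   = 52980/365 = 145 yr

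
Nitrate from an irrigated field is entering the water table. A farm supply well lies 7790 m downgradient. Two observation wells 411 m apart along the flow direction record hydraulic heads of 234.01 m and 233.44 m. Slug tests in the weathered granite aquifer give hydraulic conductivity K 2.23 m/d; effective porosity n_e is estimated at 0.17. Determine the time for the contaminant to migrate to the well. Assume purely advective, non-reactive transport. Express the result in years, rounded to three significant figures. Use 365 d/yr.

Hydraulic gradient i = (234.01 − 233.44) / 411 = 0.57 / 411 = 0.001387
q = Ki = 2.23 × 0.001387 = 0.003093 m/d
Average linear velocity = 0.003093 / 0.17 = 0.01819 m/d
t = L / v = 7790 / 0.01819 = 428200 d
   = 428200 / 365 = 1170 yr

1170 years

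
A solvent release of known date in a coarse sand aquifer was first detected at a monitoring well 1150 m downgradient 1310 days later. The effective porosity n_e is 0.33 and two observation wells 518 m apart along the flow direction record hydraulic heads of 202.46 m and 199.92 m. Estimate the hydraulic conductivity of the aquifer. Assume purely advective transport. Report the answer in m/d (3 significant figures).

Hydraulic gradient i = (202.46 − 199.92) / 518 = 2.54 / 518 = 0.004903
v = L / t = 1150 / 1310 = 0.8779 m/d
K = v · n / i = 0.8779 × 0.33 / 0.004903 = 59.1 m/d

59.1 m/d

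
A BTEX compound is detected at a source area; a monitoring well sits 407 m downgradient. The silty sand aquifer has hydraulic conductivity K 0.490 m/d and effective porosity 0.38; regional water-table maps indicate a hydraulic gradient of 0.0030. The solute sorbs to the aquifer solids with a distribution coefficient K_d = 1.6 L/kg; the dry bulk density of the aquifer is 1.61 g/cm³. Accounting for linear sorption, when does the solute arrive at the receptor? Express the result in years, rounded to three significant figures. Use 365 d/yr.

2240 years

Darcy flux q = K·i = 0.490 × 0.0030 = 0.001470 m/d
v = Ki/n = 0.490·0.0030/0.38 = 0.003868 m/d
Retardation R = 1 + ρ_b·K_d/n = 1 + 1.61×1.6/0.38 = 7.779
Contaminant velocity v_c = v/R = 0.003868/7.779 = 4.973e-4 m/d
t = L/v_c = 407/4.973e-4 = 818400 d
   = 818400/365 = 2240 yr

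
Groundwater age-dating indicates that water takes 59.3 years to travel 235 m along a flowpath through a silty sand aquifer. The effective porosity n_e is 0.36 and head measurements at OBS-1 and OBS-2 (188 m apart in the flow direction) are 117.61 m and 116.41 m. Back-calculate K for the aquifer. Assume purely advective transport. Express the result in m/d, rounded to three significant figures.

Hydraulic gradient i = (117.61 − 116.41) / 188 = 1.20 / 188 = 0.006383
t = 59.3 years = 21640 d
v = L / t = 235 / 21640 = 0.01086 m/d
K = v · n / i = 0.01086 × 0.36 / 0.006383 = 0.612 m/d

0.612 m/d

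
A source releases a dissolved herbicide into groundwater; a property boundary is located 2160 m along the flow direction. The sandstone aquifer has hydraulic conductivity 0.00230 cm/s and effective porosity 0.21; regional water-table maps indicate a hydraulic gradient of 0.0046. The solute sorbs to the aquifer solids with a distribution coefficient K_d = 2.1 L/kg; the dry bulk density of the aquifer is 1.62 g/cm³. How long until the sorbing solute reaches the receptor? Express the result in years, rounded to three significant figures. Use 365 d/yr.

K = 0.00230 cm/s × 864 = 1.987 m/d
Darcy flux q = K·i = 1.987 × 0.0046 = 0.009141 m/d
Average linear velocity = 0.009141 / 0.21 = 0.04353 m/d
Retardation R = 1 + ρ_b·K_d/n = 1 + 1.62×2.1/0.21 = 17.20
Contaminant velocity v_c = v/R = 0.04353/17.20 = 0.002531 m/d
t = L/v_c = 2160/0.002531 = 853500 d
   = 853500/365 = 2340 yr

2340 years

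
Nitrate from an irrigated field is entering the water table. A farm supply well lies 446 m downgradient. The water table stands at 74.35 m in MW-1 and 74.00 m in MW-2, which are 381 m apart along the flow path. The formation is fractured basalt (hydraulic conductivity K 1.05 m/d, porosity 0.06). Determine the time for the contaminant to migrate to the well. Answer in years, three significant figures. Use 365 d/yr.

76.0 years

Hydraulic gradient i = (74.35 − 74.00) / 381 = 0.35 / 381 = 9.186e-4
q = Ki = 1.05 × 9.186e-4 = 9.646e-4 m/d
v_s = q/n_e = 9.646e-4/0.06 = 0.01608 m/d
t = L / v = 446 / 0.01608 = 27740 d
   = 27740 / 365 = 76.0 yr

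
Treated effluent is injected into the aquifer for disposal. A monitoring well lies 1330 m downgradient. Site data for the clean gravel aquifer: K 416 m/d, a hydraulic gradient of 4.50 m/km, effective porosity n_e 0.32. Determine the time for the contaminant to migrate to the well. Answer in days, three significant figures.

227 days

Specific discharge q = 416 × 0.0045 = 1.872 m/d
Seepage velocity v = q / n = 1.872 / 0.32 = 5.850 m/d
t = L / v = 1330 / 5.850 = 227.4 d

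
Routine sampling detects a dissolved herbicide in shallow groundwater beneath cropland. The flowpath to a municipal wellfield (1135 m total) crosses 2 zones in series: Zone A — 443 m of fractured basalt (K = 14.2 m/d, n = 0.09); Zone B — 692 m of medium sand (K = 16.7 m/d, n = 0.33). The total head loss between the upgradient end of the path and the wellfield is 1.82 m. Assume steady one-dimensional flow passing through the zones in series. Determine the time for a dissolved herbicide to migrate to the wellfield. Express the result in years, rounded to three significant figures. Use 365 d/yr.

Steady 1-D flow in series ⇒ the Darcy flux q is identical in every zone and the zone head losses add (resistances L/K in series).
Σ(L/K) = 443/14.2 + 692/16.7 = 31.20 + 41.44 = 72.63 d
q = ΔH / Σ(L/K) = 1.82 / 72.63 = 0.02506 m/d (same in every zone)
Zone A: v = q/n = 0.02506/0.09 = 0.2784 m/d → t_A = 443/0.2784 = 1591 d
Zone B: v = q/n = 0.02506/0.33 = 0.07593 m/d → t_B = 692/0.07593 = 9114 d
Total t = 1591 + 9114 = 10700 d
   = 10700 / 365 = 29.3 yr

29.3 years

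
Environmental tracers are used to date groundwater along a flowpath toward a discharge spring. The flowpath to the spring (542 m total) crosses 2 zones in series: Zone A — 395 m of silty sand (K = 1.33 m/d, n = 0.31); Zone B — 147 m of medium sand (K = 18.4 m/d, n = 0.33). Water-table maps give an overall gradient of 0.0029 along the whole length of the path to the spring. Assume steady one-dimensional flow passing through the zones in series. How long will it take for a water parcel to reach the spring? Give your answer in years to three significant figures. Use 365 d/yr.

For zones in series the flux q is common to all zones; the equivalent conductivity is the harmonic (thickness-weighted) mean, K_eq = L_total / Σ(L_j/K_j).
Σ(L/K) = 395/1.33 + 147/18.4 = 297.0 + 7.989 = 305.0 d
K_eq = L_total / Σ(L/K) = 542 / 305.0 = 1.777 m/d
q = K_eq · i = 1.777 × 0.0029 = 0.005154 m/d (same in every zone)
Zone A: v = q/n = 0.005154/0.31 = 0.01663 m/d → t_A = 395/0.01663 = 23760 d
Zone B: v = q/n = 0.005154/0.33 = 0.01562 m/d → t_B = 147/0.01562 = 9413 d
Total t = 23760 + 9413 = 33170 d
   = 33170 / 365 = 90.9 yr

90.9 years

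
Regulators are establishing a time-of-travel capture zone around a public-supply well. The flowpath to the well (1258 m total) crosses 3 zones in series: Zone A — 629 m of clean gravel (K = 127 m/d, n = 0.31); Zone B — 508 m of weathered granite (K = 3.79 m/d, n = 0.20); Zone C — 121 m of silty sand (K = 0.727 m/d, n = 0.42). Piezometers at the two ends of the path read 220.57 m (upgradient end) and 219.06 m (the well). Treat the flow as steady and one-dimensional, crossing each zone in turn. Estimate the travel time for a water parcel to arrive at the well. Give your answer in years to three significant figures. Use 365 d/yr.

Total head drop ΔH = 220.57 − 219.06 = 1.51 m
Continuity: the same q passes through each zone, so ΔH = q·Σ(L_j/K_j) — the zones act as resistances in series.
Σ(L/K) = 629/127 + 508/3.79 + 121/0.727 = 4.953 + 134.0 + 166.4 = 305.4 d
q = ΔH / Σ(L/K) = 1.51 / 305.4 = 0.004944 m/d (same in every zone)
Zone A: v = q/n = 0.004944/0.31 = 0.01595 m/d → t_A = 629/0.01595 = 39440 d
Zone B: v = q/n = 0.004944/0.20 = 0.02472 m/d → t_B = 508/0.02472 = 20550 d
Zone C: v = q/n = 0.004944/0.42 = 0.01177 m/d → t_C = 121/0.01177 = 10280 d
Total t = 39440 + 20550 + 10280 = 70270 d
   = 70270 / 365 = 193 yr

193 years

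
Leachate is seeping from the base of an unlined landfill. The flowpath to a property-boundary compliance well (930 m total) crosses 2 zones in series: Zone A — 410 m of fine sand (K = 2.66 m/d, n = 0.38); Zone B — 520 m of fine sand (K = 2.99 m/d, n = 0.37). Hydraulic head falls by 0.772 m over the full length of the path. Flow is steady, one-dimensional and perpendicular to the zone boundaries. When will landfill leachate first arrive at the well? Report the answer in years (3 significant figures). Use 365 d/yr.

Continuity: the same q passes through each zone, so ΔH = q·Σ(L_j/K_j) — the zones act as resistances in series.
Σ(L/K) = 410/2.66 + 520/2.99 = 154.1 + 173.9 = 328.0 d
q = ΔH / Σ(L/K) = 0.772 / 328.0 = 0.002353 m/d (same in every zone)
Zone A: v = q/n = 0.002353/0.38 = 0.006193 m/d → t_A = 410/0.006193 = 66200 d
Zone B: v = q/n = 0.002353/0.37 = 0.006360 m/d → t_B = 520/0.006360 = 81760 d
Total t = 66200 + 81760 = 148000 d
   = 148000 / 365 = 405 yr

405 years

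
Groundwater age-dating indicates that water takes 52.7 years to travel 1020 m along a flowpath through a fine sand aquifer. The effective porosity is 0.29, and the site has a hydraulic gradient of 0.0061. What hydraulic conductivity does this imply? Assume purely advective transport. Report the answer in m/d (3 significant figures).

t = 52.7 years = 19240 d
v = L / t = 1020 / 19240 = 0.05303 m/d
K = v · n / i = 0.05303 × 0.29 / 0.0061 = 2.52 m/d

2.52 m/d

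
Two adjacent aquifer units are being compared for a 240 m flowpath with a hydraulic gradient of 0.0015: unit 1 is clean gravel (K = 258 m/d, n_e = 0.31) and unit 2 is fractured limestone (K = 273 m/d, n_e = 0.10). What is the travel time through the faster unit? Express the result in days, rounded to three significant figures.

Unit 1 (clean gravel): v = 258×0.0015/0.31 = 1.248 m/d, t = 240/1.248 = 192.2 d
Unit 2 (fractured limestone): v = 273×0.0015/0.10 = 4.095 m/d, t = 240/4.095 = 58.61 d
Faster unit: t = 58.6 d

58.6 days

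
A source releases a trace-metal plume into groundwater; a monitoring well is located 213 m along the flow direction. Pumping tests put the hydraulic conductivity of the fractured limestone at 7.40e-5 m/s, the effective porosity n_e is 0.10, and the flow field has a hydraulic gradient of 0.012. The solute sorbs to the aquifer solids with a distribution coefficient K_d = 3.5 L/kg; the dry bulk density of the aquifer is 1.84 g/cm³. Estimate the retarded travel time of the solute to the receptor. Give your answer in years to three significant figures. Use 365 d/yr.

49.7 years

K = 7.40e-5 m/s × 86400 s/d = 6.394 m/d
Specific discharge q = 6.394 × 0.012 = 0.07672 m/d
v = Ki/n = 6.394·0.012/0.10 = 0.7672 m/d
Retardation R = 1 + ρ_b·K_d/n = 1 + 1.84×3.5/0.10 = 65.40
Contaminant velocity v_c = v/R = 0.7672/65.40 = 0.01173 m/d
t = L/v_c = 213/0.01173 = 18160 d
   = 18160/365 = 49.7 yr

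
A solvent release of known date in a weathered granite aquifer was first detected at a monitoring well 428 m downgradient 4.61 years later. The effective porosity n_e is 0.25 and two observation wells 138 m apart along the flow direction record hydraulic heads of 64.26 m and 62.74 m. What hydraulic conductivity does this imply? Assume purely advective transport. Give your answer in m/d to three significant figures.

5.77 m/d

Hydraulic gradient i = (64.26 − 62.74) / 138 = 1.52 / 138 = 0.01101
t = 4.61 years = 1683 d
v = L / t = 428 / 1683 = 0.2544 m/d
K = v · n / i = 0.2544 × 0.25 / 0.01101 = 5.77 m/d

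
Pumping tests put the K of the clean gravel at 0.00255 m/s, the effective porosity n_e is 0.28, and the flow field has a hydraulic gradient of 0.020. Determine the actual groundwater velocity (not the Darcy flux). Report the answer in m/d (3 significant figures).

K = 0.00255 m/s × 86400 s/d = 220.3 m/d
Darcy flux q = K·i = 220.3 × 0.020 = 4.406 m/d
Seepage velocity v = q / n = 4.406 / 0.28 = 15.74 m/d

15.7 m/d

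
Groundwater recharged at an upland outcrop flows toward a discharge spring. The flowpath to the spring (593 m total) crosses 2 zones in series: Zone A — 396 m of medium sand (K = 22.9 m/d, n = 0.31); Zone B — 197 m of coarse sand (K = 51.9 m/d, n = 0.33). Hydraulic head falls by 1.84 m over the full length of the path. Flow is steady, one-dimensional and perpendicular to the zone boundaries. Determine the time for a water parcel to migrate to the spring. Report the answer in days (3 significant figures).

2150 days

Continuity: the same q passes through each zone, so ΔH = q·Σ(L_j/K_j) — the zones act as resistances in series.
Σ(L/K) = 396/22.9 + 197/51.9 = 17.29 + 3.796 = 21.09 d
q = ΔH / Σ(L/K) = 1.84 / 21.09 = 0.08725 m/d (same in every zone)
Zone A: v = q/n = 0.08725/0.31 = 0.2815 m/d → t_A = 396/0.2815 = 1407 d
Zone B: v = q/n = 0.08725/0.33 = 0.2644 m/d → t_B = 197/0.2644 = 745.1 d
Total t = 1407 + 745.1 = 2152 d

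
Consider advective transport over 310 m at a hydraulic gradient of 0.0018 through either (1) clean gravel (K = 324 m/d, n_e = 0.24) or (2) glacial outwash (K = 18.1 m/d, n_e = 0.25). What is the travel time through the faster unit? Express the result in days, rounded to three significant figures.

128 days

Unit 1 (clean gravel): v = 324×0.0018/0.24 = 2.430 m/d, t = 310/2.430 = 127.6 d
Unit 2 (glacial outwash): v = 18.1×0.0018/0.25 = 0.1303 m/d, t = 310/0.1303 = 2379 d
Faster unit: t = 128 d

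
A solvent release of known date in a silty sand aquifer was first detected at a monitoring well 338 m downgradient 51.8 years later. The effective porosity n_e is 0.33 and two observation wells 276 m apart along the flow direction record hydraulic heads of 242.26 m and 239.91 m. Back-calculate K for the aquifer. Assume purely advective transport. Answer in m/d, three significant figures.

0.693 m/d

Hydraulic gradient i = (242.26 − 239.91) / 276 = 2.35 / 276 = 0.008514
t = 51.8 years = 18910 d
v = L / t = 338 / 18910 = 0.01788 m/d
K = v · n / i = 0.01788 × 0.33 / 0.008514 = 0.693 m/d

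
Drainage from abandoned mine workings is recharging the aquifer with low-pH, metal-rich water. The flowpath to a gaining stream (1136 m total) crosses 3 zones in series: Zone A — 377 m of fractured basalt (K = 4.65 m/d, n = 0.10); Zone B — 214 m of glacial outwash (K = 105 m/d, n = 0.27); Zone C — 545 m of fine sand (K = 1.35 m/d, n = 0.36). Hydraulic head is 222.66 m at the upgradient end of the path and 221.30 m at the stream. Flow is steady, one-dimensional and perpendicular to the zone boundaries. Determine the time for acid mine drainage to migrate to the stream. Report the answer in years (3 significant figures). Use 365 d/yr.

Total head drop ΔH = 222.66 − 221.30 = 1.36 m
Continuity: the same q passes through each zone, so ΔH = q·Σ(L_j/K_j) — the zones act as resistances in series.
Σ(L/K) = 377/4.65 + 214/105 + 545/1.35 = 81.08 + 2.038 + 403.7 = 486.8 d
q = ΔH / Σ(L/K) = 1.36 / 486.8 = 0.002794 m/d (same in every zone)
Zone A: v = q/n = 0.002794/0.10 = 0.02794 m/d → t_A = 377/0.02794 = 13490 d
Zone B: v = q/n = 0.002794/0.27 = 0.01035 m/d → t_B = 214/0.01035 = 20680 d
Zone C: v = q/n = 0.002794/0.36 = 0.007760 m/d → t_C = 545/0.007760 = 70230 d
Total t = 13490 + 20680 + 70230 = 104400 d
   = 104400 / 365 = 286 yr

286 years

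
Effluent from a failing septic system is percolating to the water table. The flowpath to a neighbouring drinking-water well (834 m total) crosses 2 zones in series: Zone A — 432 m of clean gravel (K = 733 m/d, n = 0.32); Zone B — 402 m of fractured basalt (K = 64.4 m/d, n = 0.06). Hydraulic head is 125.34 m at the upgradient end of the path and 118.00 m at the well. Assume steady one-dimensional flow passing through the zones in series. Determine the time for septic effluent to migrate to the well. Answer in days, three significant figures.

Total head drop ΔH = 125.34 − 118.00 = 7.34 m
Continuity: the same q passes through each zone, so ΔH = q·Σ(L_j/K_j) — the zones act as resistances in series.
Σ(L/K) = 432/733 + 402/64.4 = 0.5894 + 6.242 = 6.832 d
q = ΔH / Σ(L/K) = 7.34 / 6.832 = 1.074 m/d (same in every zone)
Zone A: v = q/n = 1.074/0.32 = 3.358 m/d → t_A = 432/3.358 = 128.7 d
Zone B: v = q/n = 1.074/0.06 = 17.91 m/d → t_B = 402/17.91 = 22.45 d
Total t = 128.7 + 22.45 = 151.1 d

151 days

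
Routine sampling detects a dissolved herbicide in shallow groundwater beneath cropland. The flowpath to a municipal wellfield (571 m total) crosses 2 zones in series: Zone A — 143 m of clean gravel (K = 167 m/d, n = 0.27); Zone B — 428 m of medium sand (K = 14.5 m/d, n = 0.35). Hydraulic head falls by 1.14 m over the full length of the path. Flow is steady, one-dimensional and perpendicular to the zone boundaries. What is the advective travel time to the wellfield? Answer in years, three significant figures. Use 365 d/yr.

13.8 years

Steady 1-D flow in series ⇒ the Darcy flux q is identical in every zone and the zone head losses add (resistances L/K in series).
Σ(L/K) = 143/167 + 428/14.5 = 0.8563 + 29.52 = 30.37 d
q = ΔH / Σ(L/K) = 1.14 / 30.37 = 0.03753 m/d (same in every zone)
Zone A: v = q/n = 0.03753/0.27 = 0.1390 m/d → t_A = 143/0.1390 = 1029 d
Zone B: v = q/n = 0.03753/0.35 = 0.1072 m/d → t_B = 428/0.1072 = 3991 d
Total t = 1029 + 3991 = 5020 d
   = 5020 / 365 = 13.8 yr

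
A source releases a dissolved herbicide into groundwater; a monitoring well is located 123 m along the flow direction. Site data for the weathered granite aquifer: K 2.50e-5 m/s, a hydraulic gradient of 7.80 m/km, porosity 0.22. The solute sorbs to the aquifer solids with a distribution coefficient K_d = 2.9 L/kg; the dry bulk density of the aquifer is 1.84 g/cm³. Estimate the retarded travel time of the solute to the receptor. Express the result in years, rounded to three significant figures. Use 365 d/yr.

K = 2.50e-5 m/s × 86400 s/d = 2.160 m/d
Specific discharge q = 2.160 × 0.0078 = 0.01685 m/d
Average linear velocity = 0.01685 / 0.22 = 0.07658 m/d
Retardation R = 1 + ρ_b·K_d/n = 1 + 1.84×2.9/0.22 = 25.25
Contaminant velocity v_c = v/R = 0.07658/25.25 = 0.003032 m/d
t = L/v_c = 123/0.003032 = 40560 d
   = 40560/365 = 111 yr

111 years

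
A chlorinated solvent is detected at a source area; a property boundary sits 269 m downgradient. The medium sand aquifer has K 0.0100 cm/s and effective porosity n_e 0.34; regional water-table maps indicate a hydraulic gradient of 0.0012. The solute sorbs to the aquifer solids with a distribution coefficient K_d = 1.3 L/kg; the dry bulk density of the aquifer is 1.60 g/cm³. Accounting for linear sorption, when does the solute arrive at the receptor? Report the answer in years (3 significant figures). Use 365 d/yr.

K = 0.0100 cm/s × 864 = 8.640 m/d
q = Ki = 8.640 × 0.0012 = 0.01037 m/d
Seepage velocity v = q / n = 0.01037 / 0.34 = 0.03049 m/d
Retardation R = 1 + ρ_b·K_d/n = 1 + 1.60×1.3/0.34 = 7.118
Contaminant velocity v_c = v/R = 0.03049/7.118 = 0.004284 m/d
t = L/v_c = 269/0.004284 = 62790 d
   = 62790/365 = 172 yr

172 years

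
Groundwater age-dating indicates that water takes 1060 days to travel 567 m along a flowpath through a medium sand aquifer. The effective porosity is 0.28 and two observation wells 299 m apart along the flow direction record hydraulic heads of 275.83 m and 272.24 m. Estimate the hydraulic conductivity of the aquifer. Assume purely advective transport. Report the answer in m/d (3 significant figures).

12.5 m/d

Hydraulic gradient i = (275.83 − 272.24) / 299 = 3.59 / 299 = 0.01201
v = L / t = 567 / 1060 = 0.5349 m/d
K = v · n / i = 0.5349 × 0.28 / 0.01201 = 12.5 m/d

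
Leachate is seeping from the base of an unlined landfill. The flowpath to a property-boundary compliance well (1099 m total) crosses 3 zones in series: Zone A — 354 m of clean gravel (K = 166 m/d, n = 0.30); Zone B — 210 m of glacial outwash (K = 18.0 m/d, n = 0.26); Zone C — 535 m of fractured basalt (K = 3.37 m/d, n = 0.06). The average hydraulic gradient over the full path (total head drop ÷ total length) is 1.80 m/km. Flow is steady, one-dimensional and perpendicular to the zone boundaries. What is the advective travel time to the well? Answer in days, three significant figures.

Continuity: the same q passes through each zone, so ΔH = q·Σ(L_j/K_j) — the zones act as resistances in series.
Σ(L/K) = 354/166 + 210/18.0 + 535/3.37 = 2.133 + 11.67 + 158.8 = 172.6 d
K_eq = L_total / Σ(L/K) = 1099 / 172.6 = 6.369 m/d
q = K_eq · i = 6.369 × 0.0018 = 0.01146 m/d (same in every zone)
Zone A: v = q/n = 0.01146/0.30 = 0.03821 m/d → t_A = 354/0.03821 = 9264 d
Zone B: v = q/n = 0.01146/0.26 = 0.04409 m/d → t_B = 210/0.04409 = 4763 d
Zone C: v = q/n = 0.01146/0.06 = 0.1911 m/d → t_C = 535/0.1911 = 2800 d
Total t = 9264 + 4763 + 2800 = 16830 d

16800 days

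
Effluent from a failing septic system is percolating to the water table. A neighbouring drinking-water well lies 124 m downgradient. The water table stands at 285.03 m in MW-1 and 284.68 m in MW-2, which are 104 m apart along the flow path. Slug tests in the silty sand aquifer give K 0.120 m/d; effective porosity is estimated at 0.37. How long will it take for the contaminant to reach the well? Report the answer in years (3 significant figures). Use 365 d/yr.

311 years

Hydraulic gradient i = (285.03 − 284.68) / 104 = 0.35 / 104 = 0.003365
Specific discharge q = 0.120 × 0.003365 = 4.038e-4 m/d
v = Ki/n = 0.120·0.003365/0.37 = 0.001091 m/d
t = L / v = 124 / 0.001091 = 113600 d
   = 113600 / 365 = 311 yr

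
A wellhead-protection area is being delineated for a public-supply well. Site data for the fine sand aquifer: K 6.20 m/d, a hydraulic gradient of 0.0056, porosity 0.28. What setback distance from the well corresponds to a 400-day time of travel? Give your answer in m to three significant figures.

q = Ki = 6.20 × 0.0056 = 0.03472 m/d
Average linear velocity = 0.03472 / 0.28 = 0.1240 m/d
L = v × T = 0.1240 × 400 = 49.60 m

49.6 m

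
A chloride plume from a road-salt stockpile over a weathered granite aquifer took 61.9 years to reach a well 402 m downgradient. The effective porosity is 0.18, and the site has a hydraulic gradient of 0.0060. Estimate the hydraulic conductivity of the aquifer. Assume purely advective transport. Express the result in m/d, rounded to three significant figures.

0.534 m/d

t = 61.9 years = 22590 d
v = L / t = 402 / 22590 = 0.01779 m/d
K = v · n / i = 0.01779 × 0.18 / 0.0060 = 0.534 m/d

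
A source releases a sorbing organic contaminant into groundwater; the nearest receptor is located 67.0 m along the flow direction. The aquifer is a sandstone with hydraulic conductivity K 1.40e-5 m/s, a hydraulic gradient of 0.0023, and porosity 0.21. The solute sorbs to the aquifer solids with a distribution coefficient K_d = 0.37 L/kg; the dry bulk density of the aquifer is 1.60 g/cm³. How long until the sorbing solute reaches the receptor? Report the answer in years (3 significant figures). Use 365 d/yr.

52.9 years

K = 1.40e-5 m/s × 86400 s/d = 1.210 m/d
Darcy flux q = K·i = 1.210 × 0.0023 = 0.002782 m/d
v = Ki/n = 1.210·0.0023/0.21 = 0.01325 m/d
Retardation R = 1 + ρ_b·K_d/n = 1 + 1.60×0.37/0.21 = 3.819
Contaminant velocity v_c = v/R = 0.01325/3.819 = 0.003469 m/d
t = L/v_c = 67.0/0.003469 = 19310 d
   = 19310/365 = 52.9 yr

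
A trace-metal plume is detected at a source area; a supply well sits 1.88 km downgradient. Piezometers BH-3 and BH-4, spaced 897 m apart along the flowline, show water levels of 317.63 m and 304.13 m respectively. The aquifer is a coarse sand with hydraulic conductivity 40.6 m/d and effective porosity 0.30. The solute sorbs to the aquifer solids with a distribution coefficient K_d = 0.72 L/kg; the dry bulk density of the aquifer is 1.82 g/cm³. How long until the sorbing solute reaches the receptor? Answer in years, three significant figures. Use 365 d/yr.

Hydraulic gradient i = (317.63 − 304.13) / 897 = 13.50 / 897 = 0.01505
Darcy flux q = K·i = 40.6 × 0.01505 = 0.6110 m/d
Seepage velocity v = q / n = 0.6110 / 0.30 = 2.037 m/d
Retardation R = 1 + ρ_b·K_d/n = 1 + 1.82×0.72/0.30 = 5.368
Contaminant velocity v_c = v/R = 2.037/5.368 = 0.3794 m/d
L = 1.88 km = 1880 m
t = L/v_c = 1880/0.3794 = 4955 d
   = 4955/365 = 13.6 yr

13.6 years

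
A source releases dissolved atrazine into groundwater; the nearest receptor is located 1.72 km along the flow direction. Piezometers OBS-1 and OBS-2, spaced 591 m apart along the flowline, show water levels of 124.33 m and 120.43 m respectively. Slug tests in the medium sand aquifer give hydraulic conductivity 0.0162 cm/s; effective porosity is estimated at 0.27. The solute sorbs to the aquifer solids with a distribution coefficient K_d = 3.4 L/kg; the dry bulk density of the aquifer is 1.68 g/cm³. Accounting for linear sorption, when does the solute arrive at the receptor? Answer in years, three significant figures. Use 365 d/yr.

Hydraulic gradient i = (124.33 − 120.43) / 591 = 3.90 / 591 = 0.006599
K = 0.0162 cm/s × 864 = 14.00 m/d
Specific discharge q = 14.00 × 0.006599 = 0.09236 m/d
Seepage velocity v = q / n = 0.09236 / 0.27 = 0.3421 m/d
Retardation R = 1 + ρ_b·K_d/n = 1 + 1.68×3.4/0.27 = 22.16
Contaminant velocity v_c = v/R = 0.3421/22.16 = 0.01544 m/d
L = 1.72 km = 1720 m
t = L/v_c = 1720/0.01544 = 111400 d
   = 111400/365 = 305 yr

305 years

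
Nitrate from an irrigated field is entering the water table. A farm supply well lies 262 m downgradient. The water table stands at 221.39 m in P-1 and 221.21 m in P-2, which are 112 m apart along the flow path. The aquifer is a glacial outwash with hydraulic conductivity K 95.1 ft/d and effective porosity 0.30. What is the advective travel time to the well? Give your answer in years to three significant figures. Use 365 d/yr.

Hydraulic gradient i = (221.39 − 221.21) / 112 = 0.18 / 112 = 0.001607
K = 95.1 ft/d × 0.3048 = 28.99 m/d
q = Ki = 28.99 × 0.001607 = 0.04659 m/d
Average linear velocity = 0.04659 / 0.30 = 0.1553 m/d
t = L / v = 262 / 0.1553 = 1687 d
   = 1687 / 365 = 4.62 yr

4.62 years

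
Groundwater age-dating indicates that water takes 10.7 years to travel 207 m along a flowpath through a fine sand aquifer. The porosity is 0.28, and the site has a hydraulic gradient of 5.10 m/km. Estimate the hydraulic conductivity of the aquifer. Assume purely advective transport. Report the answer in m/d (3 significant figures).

t = 10.7 years = 3905 d
v = L / t = 207 / 3905 = 0.05300 m/d
K = v · n / i = 0.05300 × 0.28 / 0.0051 = 2.91 m/d

2.91 m/d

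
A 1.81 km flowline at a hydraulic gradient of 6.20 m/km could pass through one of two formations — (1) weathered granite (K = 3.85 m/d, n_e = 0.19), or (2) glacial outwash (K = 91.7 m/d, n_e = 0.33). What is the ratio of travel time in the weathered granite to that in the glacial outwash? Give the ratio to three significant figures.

13.7

Unit 1 (weathered granite): v = 3.85×0.0062/0.19 = 0.1256 m/d, t = 1810/0.1256 = 14410 d
Unit 2 (glacial outwash): v = 91.7×0.0062/0.33 = 1.723 m/d, t = 1810/1.723 = 1051 d
t(weathered granite) / t(glacial outwash) = 14410/1051 = 13.7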